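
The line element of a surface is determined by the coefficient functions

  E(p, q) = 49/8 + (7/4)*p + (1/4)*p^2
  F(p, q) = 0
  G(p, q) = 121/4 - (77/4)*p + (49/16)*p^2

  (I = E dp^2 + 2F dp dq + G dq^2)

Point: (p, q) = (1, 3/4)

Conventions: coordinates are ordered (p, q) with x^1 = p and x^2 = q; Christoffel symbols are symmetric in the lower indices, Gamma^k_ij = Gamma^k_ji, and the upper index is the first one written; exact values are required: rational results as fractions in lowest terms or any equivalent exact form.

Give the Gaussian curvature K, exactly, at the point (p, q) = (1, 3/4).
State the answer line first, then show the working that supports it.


Answer: K = -168/21125

E = 65/8, F = 0, G = 225/16, EG - F^2 = 14625/128 at the point
E_p = 9/4, E_q = 0, F_p = 0, F_q = 0, G_p = -105/8, G_q = 0
E_qq = 0, F_pq = 0, G_pp = 49/8
Apply the Brioschi formula K = (det M1 - det M2)/(EG - F^2)^2 over the derivative matrices of E, F, G.
M1 = [[-E_qq/2 + F_pq - G_pp/2, E_p/2, F_p - E_q/2], [F_q - G_p/2, E, F], [G_q/2, F, G]] = [[-49/16, 9/8, 0], [105/16, 65/8, 0], [0, 0, 225/16]]; det M1 = -464625/1024
M2 = [[0, E_q/2, G_p/2], [E_q/2, E, F], [G_p/2, F, G]] = [[0, 0, -105/16], [0, 65/8, 0], [-105/16, 0, 225/16]]; det M2 = -716625/2048
det M1 - det M2 = -212625/2048; K = -212625/2048 / (14625/128)^2 = -168/21125


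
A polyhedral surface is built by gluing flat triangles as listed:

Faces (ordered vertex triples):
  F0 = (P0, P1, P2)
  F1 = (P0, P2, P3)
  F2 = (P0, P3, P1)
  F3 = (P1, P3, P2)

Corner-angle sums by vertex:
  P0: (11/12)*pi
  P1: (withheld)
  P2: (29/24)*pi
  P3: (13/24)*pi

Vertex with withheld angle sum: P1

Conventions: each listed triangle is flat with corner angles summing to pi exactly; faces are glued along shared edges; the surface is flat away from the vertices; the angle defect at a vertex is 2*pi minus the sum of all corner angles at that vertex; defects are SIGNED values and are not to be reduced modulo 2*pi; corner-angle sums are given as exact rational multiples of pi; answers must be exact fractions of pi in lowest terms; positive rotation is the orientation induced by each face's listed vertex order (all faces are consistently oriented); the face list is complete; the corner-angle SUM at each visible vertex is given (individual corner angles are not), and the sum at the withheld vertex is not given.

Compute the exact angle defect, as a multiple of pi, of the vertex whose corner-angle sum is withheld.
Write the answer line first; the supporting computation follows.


Answer: defect(P1) = (2/3)*pi

V = 4, E = 6, F = 4; chi = V - E + F = 2
Gauss-Bonnet: total defect = 2*pi*chi = 4*pi; visible defects sum to (10/3)*pi


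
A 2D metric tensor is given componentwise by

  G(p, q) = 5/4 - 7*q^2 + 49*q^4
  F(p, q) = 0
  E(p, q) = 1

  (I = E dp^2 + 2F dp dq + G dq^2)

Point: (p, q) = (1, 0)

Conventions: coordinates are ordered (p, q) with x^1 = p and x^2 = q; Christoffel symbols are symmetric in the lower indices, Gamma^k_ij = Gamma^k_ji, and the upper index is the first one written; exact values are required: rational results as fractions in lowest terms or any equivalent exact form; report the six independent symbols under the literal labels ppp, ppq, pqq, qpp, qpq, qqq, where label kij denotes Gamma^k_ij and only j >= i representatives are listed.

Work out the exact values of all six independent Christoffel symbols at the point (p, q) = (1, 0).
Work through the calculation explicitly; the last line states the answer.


E = 1, F = 0, G = 5/4 at the point
E_p = 0, E_q = 0, F_p = 0, F_q = 0, G_p = 0, G_q = 0
EG - F^2 = 5/4;  g^inv = (4/5) * [[5/4, 0], [0, 1]]
first-kind symbols [ij,l] = (1/2)(d_i g_jl + d_j g_il - d_l g_ij): [pp,p] = E_p/2 = 0, [pp,q] = F_p - E_q/2 = 0, [pq,p] = E_q/2 = 0, [pq,q] = G_p/2 = 0, [qq,p] = F_q - G_p/2 = 0, [qq,q] = G_q/2 = 0
Gamma^p_ij = (G*[ij,p] - F*[ij,q])/(EG - F^2), Gamma^q_ij = (E*[ij,q] - F*[ij,p])/(EG - F^2)

Answer: Gamma_ppp = 0, Gamma_ppq = 0, Gamma_pqq = 0, Gamma_qpp = 0, Gamma_qpq = 0, Gamma_qqq = 0


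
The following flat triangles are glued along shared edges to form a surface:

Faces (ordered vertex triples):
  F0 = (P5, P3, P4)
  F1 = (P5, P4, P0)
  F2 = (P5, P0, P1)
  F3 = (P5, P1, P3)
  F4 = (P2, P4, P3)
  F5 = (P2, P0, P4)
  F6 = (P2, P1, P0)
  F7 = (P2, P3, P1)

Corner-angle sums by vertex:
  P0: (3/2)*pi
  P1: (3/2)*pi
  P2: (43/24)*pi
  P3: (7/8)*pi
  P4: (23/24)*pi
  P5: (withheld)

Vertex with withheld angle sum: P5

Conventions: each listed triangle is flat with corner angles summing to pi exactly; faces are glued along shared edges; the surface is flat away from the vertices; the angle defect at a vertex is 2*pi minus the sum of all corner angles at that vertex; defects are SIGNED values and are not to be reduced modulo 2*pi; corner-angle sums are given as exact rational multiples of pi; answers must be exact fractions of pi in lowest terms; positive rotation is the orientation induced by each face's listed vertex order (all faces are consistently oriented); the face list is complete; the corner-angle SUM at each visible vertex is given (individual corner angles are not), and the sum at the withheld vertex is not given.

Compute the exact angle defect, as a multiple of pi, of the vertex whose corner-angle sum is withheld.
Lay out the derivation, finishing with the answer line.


V = 6, E = 12, F = 8; chi = V - E + F = 2
Gauss-Bonnet: total defect = 2*pi*chi = 4*pi; visible defects sum to (27/8)*pi

Answer: defect(P5) = (5/8)*pi


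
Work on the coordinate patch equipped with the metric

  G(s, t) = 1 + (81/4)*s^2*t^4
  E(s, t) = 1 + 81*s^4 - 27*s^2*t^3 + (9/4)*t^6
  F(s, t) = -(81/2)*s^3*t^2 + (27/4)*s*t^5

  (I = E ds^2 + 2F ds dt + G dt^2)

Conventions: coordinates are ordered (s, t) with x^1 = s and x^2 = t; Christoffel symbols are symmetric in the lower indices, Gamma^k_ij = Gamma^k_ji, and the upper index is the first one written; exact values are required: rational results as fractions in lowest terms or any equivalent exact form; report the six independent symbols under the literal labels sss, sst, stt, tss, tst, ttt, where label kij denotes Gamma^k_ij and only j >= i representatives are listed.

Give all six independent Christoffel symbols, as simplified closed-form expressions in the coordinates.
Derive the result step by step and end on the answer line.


E = 1 + 81*s^4 - 27*s^2*t^3 + (9/4)*t^6; F = -(81/2)*s^3*t^2 + (27/4)*s*t^5; G = 1 + (81/4)*s^2*t^4
Gamma^k_ij = (1/2) g^{kl} (d_i g_jl + d_j g_il - d_l g_ij), with g^inv = (1/(EG-F^2)) [[G, -F], [-F, E]]
first partials: E_s = 324*s^3 - 54*s*t^3, E_t = -81*s^2*t^2 + (27/2)*t^5, F_s = -(243/2)*s^2*t^2 + (27/4)*t^5, F_t = -81*s^3*t + (135/4)*s*t^4, G_s = (81/2)*s*t^4, G_t = 81*s^2*t^3
D = EG - F^2 = 1 + 81*s^4 - 27*s^2*t^3 + (9/4)*t^6 + (81/4)*s^2*t^4
expanded: Gamma^s_ss = (G E_s - 2F F_s + F E_t)/(2D), Gamma^s_st = (G E_t - F G_s)/(2D), Gamma^s_tt = (2G F_t - G G_s - F G_t)/(2D), Gamma^t_ss = (2E F_s - E E_t - F E_s)/(2D), Gamma^t_st = (E G_s - F E_t)/(2D), Gamma^t_tt = (E G_t - 2F F_t + F G_s)/(2D); substitute and cancel common factors

Answer: Gamma_sss = (648*s^3 - 108*s*t^3)/(324*s^4 + 81*s^2*t^4 - 108*s^2*t^3 + 9*t^6 + 4), Gamma_sst = (-162*s^2*t^2 + 27*t^5)/(324*s^4 + 81*s^2*t^4 - 108*s^2*t^3 + 9*t^6 + 4), Gamma_stt = (-324*s^3*t + 54*s*t^4)/(324*s^4 + 81*s^2*t^4 - 108*s^2*t^3 + 9*t^6 + 4), Gamma_tss = -324*s^2*t^2/(324*s^4 + 81*s^2*t^4 - 108*s^2*t^3 + 9*t^6 + 4), Gamma_tst = 81*s*t^4/(324*s^4 + 81*s^2*t^4 - 108*s^2*t^3 + 9*t^6 + 4), Gamma_ttt = 162*s^2*t^3/(324*s^4 + 81*s^2*t^4 - 108*s^2*t^3 + 9*t^6 + 4)


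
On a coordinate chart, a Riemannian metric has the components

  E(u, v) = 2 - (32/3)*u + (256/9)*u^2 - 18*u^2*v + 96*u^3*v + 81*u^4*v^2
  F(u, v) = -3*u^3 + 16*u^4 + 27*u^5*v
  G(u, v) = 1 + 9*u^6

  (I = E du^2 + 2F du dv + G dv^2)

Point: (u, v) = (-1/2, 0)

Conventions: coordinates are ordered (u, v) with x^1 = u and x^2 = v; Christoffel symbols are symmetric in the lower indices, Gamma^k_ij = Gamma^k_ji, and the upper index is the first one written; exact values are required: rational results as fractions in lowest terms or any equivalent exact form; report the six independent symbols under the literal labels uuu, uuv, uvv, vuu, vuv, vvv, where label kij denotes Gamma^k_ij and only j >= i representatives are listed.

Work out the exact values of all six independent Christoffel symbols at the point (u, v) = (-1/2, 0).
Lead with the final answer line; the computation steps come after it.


Answer: Gamma_uuu = -11264/8401, Gamma_uuv = -4752/8401, Gamma_uvv = 0, Gamma_vuu = -1152/8401, Gamma_vuv = -486/8401, Gamma_vvv = 0

E = 130/9, F = 11/8, G = 73/64 at the point
E_u = -352/9, E_v = -33/2, F_u = -41/4, F_v = -27/32, G_u = -27/16, G_v = 0
EG - F^2 = 8401/576;  g^inv = (576/8401) * [[73/64, -11/8], [-11/8, 130/9]]
first-kind symbols [ij,l] = (1/2)(d_i g_jl + d_j g_il - d_l g_ij): [uu,u] = E_u/2 = -176/9, [uu,v] = F_u - E_v/2 = -2, [uv,u] = E_v/2 = -33/4, [uv,v] = G_u/2 = -27/32, [vv,u] = F_v - G_u/2 = 0, [vv,v] = G_v/2 = 0
Gamma^u_ij = (G*[ij,u] - F*[ij,v])/(EG - F^2), Gamma^v_ij = (E*[ij,v] - F*[ij,u])/(EG - F^2)


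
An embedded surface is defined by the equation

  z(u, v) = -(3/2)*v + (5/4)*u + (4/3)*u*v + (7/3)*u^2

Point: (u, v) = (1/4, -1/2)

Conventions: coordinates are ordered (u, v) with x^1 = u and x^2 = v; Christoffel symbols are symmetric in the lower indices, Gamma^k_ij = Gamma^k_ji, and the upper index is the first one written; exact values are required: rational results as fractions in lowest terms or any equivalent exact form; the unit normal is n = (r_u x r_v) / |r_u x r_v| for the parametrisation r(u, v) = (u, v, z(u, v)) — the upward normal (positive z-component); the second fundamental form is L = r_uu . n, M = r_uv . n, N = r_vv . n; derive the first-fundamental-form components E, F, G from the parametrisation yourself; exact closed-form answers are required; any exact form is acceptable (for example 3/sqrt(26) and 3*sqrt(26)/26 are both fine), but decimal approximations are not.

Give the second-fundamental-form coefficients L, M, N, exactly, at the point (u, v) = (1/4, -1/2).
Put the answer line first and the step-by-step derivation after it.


Answer: L = 56*sqrt(781)/781, M = 16*sqrt(781)/781, N = 0

z_u = 7/4, z_v = -7/6, z_uu = 14/3, z_uv = 4/3, z_vv = 0
E = 65/16, F = -49/24, G = 85/36; answer radicand W^2 = 781/144
unnormalised second-form numerators: l = 14/3, m = 4/3, n = 0; L = l/sqrt(781/144), and similarly M = m/sqrt(W^2), N = n/sqrt(W^2)


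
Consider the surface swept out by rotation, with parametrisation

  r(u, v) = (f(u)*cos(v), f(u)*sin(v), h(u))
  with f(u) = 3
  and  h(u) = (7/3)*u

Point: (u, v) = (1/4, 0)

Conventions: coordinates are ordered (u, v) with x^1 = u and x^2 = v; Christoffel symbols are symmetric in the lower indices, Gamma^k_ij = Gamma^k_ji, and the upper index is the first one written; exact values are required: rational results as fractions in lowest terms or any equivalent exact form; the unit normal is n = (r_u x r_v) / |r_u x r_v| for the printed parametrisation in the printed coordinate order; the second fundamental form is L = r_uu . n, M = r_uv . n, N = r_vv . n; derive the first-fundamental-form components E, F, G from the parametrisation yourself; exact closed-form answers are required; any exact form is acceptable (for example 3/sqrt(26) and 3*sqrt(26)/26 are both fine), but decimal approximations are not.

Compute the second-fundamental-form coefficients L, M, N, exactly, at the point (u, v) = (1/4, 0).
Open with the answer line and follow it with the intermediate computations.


Answer: L = 0, M = 0, N = 3

f = 3, f' = 0, f'' = 0, h' = 7/3, h'' = 0
E = 49/9, F = 0, G = 9; answer radicand W^2 = 49/9
unnormalised second-form numerators: l = 0, m = 0, n = 7; L = l/sqrt(49/9), and similarly M = m/sqrt(W^2), N = n/sqrt(W^2)


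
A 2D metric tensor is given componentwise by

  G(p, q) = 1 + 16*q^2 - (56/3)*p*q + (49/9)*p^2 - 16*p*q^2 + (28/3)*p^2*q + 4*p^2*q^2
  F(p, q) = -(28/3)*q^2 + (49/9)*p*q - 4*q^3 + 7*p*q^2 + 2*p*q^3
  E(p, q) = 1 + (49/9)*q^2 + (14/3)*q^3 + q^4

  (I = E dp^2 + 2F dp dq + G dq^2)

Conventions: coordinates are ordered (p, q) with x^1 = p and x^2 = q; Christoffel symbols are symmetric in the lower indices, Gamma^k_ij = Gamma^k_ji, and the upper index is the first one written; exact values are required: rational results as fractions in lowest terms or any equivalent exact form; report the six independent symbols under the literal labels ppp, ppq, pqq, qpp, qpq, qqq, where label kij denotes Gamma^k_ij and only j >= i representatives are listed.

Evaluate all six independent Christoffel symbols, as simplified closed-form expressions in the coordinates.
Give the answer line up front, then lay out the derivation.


Answer: Gamma_ppp = 0, Gamma_ppq = (18*q^3 + 63*q^2 + 49*q)/(36*p^2*q^2 + 84*p^2*q + 49*p^2 - 144*p*q^2 - 168*p*q + 9*q^4 + 42*q^3 + 193*q^2 + 9), Gamma_pqq = (18*p*q^2 + 42*p*q - 36*q^2 - 84*q)/(36*p^2*q^2 + 84*p^2*q + 49*p^2 - 144*p*q^2 - 168*p*q + 9*q^4 + 42*q^3 + 193*q^2 + 9), Gamma_qpp = 0, Gamma_qpq = (36*p*q^2 + 84*p*q + 49*p - 72*q^2 - 84*q)/(36*p^2*q^2 + 84*p^2*q + 49*p^2 - 144*p*q^2 - 168*p*q + 9*q^4 + 42*q^3 + 193*q^2 + 9), Gamma_qqq = (36*p^2*q + 42*p^2 - 144*p*q - 84*p + 144*q)/(36*p^2*q^2 + 84*p^2*q + 49*p^2 - 144*p*q^2 - 168*p*q + 9*q^4 + 42*q^3 + 193*q^2 + 9)

E = 1 + (49/9)*q^2 + (14/3)*q^3 + q^4; F = -(28/3)*q^2 + (49/9)*p*q - 4*q^3 + 7*p*q^2 + 2*p*q^3; G = 1 + 16*q^2 - (56/3)*p*q + (49/9)*p^2 - 16*p*q^2 + (28/3)*p^2*q + 4*p^2*q^2
Gamma^k_ij = (1/2) g^{kl} (d_i g_jl + d_j g_il - d_l g_ij), with g^inv = (1/(EG-F^2)) [[G, -F], [-F, E]]
first partials: E_p = 0, E_q = (98/9)*q + 14*q^2 + 4*q^3, F_p = (49/9)*q + 7*q^2 + 2*q^3, F_q = -(56/3)*q + (49/9)*p - 12*q^2 + 14*p*q + 6*p*q^2, G_p = -(56/3)*q + (98/9)*p - 16*q^2 + (56/3)*p*q + 8*p*q^2, G_q = 32*q - (56/3)*p - 32*p*q + (28/3)*p^2 + 8*p^2*q
D = EG - F^2 = 1 + (193/9)*q^2 - (56/3)*p*q + (49/9)*p^2 + (14/3)*q^3 - 16*p*q^2 + (28/3)*p^2*q + q^4 + 4*p^2*q^2
expanded: Gamma^p_pp = (G E_p - 2F F_p + F E_q)/(2D), Gamma^p_pq = (G E_q - F G_p)/(2D), Gamma^p_qq = (2G F_q - G G_p - F G_q)/(2D), Gamma^q_pp = (2E F_p - E E_q - F E_p)/(2D), Gamma^q_pq = (E G_p - F E_q)/(2D), Gamma^q_qq = (E G_q - 2F F_q + F G_p)/(2D); substitute and cancel common factors


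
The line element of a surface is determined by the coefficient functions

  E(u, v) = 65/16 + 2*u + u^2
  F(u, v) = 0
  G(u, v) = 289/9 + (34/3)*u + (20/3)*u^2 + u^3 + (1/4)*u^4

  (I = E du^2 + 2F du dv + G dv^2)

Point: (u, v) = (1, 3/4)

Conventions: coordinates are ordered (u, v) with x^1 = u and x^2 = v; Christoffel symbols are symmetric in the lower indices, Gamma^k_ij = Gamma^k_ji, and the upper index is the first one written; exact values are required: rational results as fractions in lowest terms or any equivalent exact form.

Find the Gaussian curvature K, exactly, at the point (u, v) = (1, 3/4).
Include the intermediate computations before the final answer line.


E = 113/16, F = 0, G = 1849/36, EG - F^2 = 208937/576 at the point
E_u = 4, E_v = 0, F_u = 0, F_v = 0, G_u = 86/3, G_v = 0
E_vv = 0, F_uv = 0, G_uu = 67/3
K follows from Brioschi's formula, (det M1 - det M2)/(EG - F^2)^2.
M1 = [[-E_vv/2 + F_uv - G_uu/2, E_u/2, F_u - E_v/2], [F_v - G_u/2, E, F], [G_v/2, F, G]] = [[-67/6, 2, 0], [-43/3, 113/16, 0], [0, 0, 1849/36]]; det M1 = -8910331/3456
M2 = [[0, E_v/2, G_u/2], [E_v/2, E, F], [G_u/2, F, G]] = [[0, 0, 43/3], [0, 113/16, 0], [43/3, 0, 1849/36]]; det M2 = -208937/144
det M1 - det M2 = -3895843/3456; K = -3895843/3456 / (208937/576)^2 = -4704/549067

Answer: K = -4704/549067


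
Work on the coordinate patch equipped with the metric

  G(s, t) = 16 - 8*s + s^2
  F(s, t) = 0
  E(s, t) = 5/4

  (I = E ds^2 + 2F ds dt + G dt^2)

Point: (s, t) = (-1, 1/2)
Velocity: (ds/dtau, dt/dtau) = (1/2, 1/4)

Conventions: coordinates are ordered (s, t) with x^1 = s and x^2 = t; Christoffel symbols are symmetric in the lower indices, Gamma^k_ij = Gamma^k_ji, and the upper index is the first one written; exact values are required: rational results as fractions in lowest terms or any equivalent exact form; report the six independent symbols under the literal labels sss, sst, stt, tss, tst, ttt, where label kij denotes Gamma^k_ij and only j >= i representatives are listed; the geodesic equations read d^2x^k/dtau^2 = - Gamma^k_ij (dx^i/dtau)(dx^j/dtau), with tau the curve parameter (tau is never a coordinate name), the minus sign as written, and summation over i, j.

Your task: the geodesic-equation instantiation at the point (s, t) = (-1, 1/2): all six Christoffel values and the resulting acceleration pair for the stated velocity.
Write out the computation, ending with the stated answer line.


E = 5/4, F = 0, G = 25 at the point
E_s = 0, E_t = 0, F_s = 0, F_t = 0, G_s = -10, G_t = 0
EG - F^2 = 125/4;  g^inv = (4/125) * [[25, 0], [0, 5/4]]
first-kind symbols [ij,l] = (1/2)(d_i g_jl + d_j g_il - d_l g_ij): [ss,s] = E_s/2 = 0, [ss,t] = F_s - E_t/2 = 0, [st,s] = E_t/2 = 0, [st,t] = G_s/2 = -5, [tt,s] = F_t - G_s/2 = 5, [tt,t] = G_t/2 = 0
Gamma^s_ij = (G*[ij,s] - F*[ij,t])/(EG - F^2), Gamma^t_ij = (E*[ij,t] - F*[ij,s])/(EG - F^2)
Gamma_sss = 0, Gamma_sst = 0, Gamma_stt = 4, Gamma_tss = 0, Gamma_tst = -1/5, Gamma_ttt = 0
d^2s/dtau^2 = -(Gamma_sss*(1/2)^2 + 2*Gamma_sst*(1/2)*(1/4) + Gamma_stt*(1/4)^2) = -1/4
d^2t/dtau^2 = -(Gamma_tss*(1/2)^2 + 2*Gamma_tst*(1/2)*(1/4) + Gamma_ttt*(1/4)^2) = 1/20

Answer: Gamma_sss = 0, Gamma_sst = 0, Gamma_stt = 4, Gamma_tss = 0, Gamma_tst = -1/5, Gamma_ttt = 0; accelerations (d^2s/dtau^2, d^2t/dtau^2) = (-1/4, 1/20)


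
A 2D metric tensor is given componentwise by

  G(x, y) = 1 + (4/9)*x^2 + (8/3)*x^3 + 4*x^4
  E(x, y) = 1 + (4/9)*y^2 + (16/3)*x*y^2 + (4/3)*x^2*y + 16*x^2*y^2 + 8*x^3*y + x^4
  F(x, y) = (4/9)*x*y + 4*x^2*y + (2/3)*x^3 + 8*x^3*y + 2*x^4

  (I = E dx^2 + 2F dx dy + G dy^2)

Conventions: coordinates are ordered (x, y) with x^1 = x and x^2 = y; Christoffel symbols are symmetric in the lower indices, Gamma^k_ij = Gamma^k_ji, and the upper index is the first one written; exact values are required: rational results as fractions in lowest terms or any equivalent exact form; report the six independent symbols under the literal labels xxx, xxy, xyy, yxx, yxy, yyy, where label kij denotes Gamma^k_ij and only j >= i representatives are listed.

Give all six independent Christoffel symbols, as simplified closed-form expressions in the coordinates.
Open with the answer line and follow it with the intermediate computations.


Answer: Gamma_xxx = (18*x^3 + 108*x^2*y + 144*x*y^2 + 12*x*y + 24*y^2)/(45*x^4 + 72*x^3*y + 24*x^3 + 144*x^2*y^2 + 12*x^2*y + 4*x^2 + 48*x*y^2 + 4*y^2 + 9), Gamma_xxy = (36*x^3 + 144*x^2*y + 6*x^2 + 48*x*y + 4*y)/(45*x^4 + 72*x^3*y + 24*x^3 + 144*x^2*y^2 + 12*x^2*y + 4*x^2 + 48*x*y^2 + 4*y^2 + 9), Gamma_xyy = 0, Gamma_yxx = (36*x^3 + 72*x^2*y + 12*x^2 + 24*x*y)/(45*x^4 + 72*x^3*y + 24*x^3 + 144*x^2*y^2 + 12*x^2*y + 4*x^2 + 48*x*y^2 + 4*y^2 + 9), Gamma_yxy = (72*x^3 + 36*x^2 + 4*x)/(45*x^4 + 72*x^3*y + 24*x^3 + 144*x^2*y^2 + 12*x^2*y + 4*x^2 + 48*x*y^2 + 4*y^2 + 9), Gamma_yyy = 0

E = 1 + (4/9)*y^2 + (16/3)*x*y^2 + (4/3)*x^2*y + 16*x^2*y^2 + 8*x^3*y + x^4; F = (4/9)*x*y + 4*x^2*y + (2/3)*x^3 + 8*x^3*y + 2*x^4; G = 1 + (4/9)*x^2 + (8/3)*x^3 + 4*x^4
Gamma^k_ij = (1/2) g^{kl} (d_i g_jl + d_j g_il - d_l g_ij), with g^inv = (1/(EG-F^2)) [[G, -F], [-F, E]]
first partials: E_x = (16/3)*y^2 + (8/3)*x*y + 32*x*y^2 + 24*x^2*y + 4*x^3, E_y = (8/9)*y + (32/3)*x*y + (4/3)*x^2 + 32*x^2*y + 8*x^3, F_x = (4/9)*y + 8*x*y + 2*x^2 + 24*x^2*y + 8*x^3, F_y = (4/9)*x + 4*x^2 + 8*x^3, G_x = (8/9)*x + 8*x^2 + 16*x^3, G_y = 0
D = EG - F^2 = 1 + (4/9)*y^2 + (4/9)*x^2 + (16/3)*x*y^2 + (4/3)*x^2*y + (8/3)*x^3 + 16*x^2*y^2 + 8*x^3*y + 5*x^4
expanded: Gamma^x_xx = (G E_x - 2F F_x + F E_y)/(2D), Gamma^x_xy = (G E_y - F G_x)/(2D), Gamma^x_yy = (2G F_y - G G_x - F G_y)/(2D), Gamma^y_xx = (2E F_x - E E_y - F E_x)/(2D), Gamma^y_xy = (E G_x - F E_y)/(2D), Gamma^y_yy = (E G_y - 2F F_y + F G_x)/(2D); substitute and cancel common factors


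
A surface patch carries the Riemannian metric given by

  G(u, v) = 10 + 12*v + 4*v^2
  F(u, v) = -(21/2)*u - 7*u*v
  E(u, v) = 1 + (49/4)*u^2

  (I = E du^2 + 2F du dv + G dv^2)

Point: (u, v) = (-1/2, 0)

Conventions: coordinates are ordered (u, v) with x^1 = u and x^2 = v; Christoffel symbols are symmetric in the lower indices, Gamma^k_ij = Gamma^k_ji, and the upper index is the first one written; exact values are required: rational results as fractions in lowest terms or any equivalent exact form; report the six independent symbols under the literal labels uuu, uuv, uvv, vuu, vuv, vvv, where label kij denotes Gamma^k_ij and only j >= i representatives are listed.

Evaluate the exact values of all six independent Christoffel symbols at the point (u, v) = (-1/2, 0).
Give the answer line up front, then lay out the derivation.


Answer: Gamma_uuu = -98/209, Gamma_uuv = 0, Gamma_uvv = 56/209, Gamma_vuu = -168/209, Gamma_vuv = 0, Gamma_vvv = 96/209

E = 65/16, F = 21/4, G = 10 at the point
E_u = -49/4, E_v = 0, F_u = -21/2, F_v = 7/2, G_u = 0, G_v = 12
EG - F^2 = 209/16;  g^inv = (16/209) * [[10, -21/4], [-21/4, 65/16]]
first-kind symbols [ij,l] = (1/2)(d_i g_jl + d_j g_il - d_l g_ij): [uu,u] = E_u/2 = -49/8, [uu,v] = F_u - E_v/2 = -21/2, [uv,u] = E_v/2 = 0, [uv,v] = G_u/2 = 0, [vv,u] = F_v - G_u/2 = 7/2, [vv,v] = G_v/2 = 6
Gamma^u_ij = (G*[ij,u] - F*[ij,v])/(EG - F^2), Gamma^v_ij = (E*[ij,v] - F*[ij,u])/(EG - F^2)


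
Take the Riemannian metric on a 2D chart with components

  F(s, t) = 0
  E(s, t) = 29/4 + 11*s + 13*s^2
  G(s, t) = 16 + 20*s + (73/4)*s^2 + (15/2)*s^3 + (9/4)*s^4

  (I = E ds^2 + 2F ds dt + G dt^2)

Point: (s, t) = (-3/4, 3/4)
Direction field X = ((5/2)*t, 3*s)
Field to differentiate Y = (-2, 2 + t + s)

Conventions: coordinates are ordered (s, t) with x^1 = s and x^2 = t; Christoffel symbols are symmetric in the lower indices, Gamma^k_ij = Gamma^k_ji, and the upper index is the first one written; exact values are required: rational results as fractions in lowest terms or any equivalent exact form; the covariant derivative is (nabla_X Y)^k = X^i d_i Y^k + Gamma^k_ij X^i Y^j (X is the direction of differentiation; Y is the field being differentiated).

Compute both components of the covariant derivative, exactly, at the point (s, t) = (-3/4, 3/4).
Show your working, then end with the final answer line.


E = 101/16, F = 0, G = 9025/1024 at the point
E_s = -17/2, E_t = 0, F_s = 0, F_t = 0, G_s = 95/64, G_t = 0
EG - F^2 = 911525/16384;  g^inv = (16384/911525) * [[9025/1024, 0], [0, 101/16]]
first-kind symbols [ij,l] = (1/2)(d_i g_jl + d_j g_il - d_l g_ij): [ss,s] = E_s/2 = -17/4, [ss,t] = F_s - E_t/2 = 0, [st,s] = E_t/2 = 0, [st,t] = G_s/2 = 95/128, [tt,s] = F_t - G_s/2 = -95/128, [tt,t] = G_t/2 = 0
Gamma^s_ij = (G*[ij,s] - F*[ij,t])/(EG - F^2), Gamma^t_ij = (E*[ij,t] - F*[ij,s])/(EG - F^2)
Gamma_sss = -68/101, Gamma_sst = 0, Gamma_stt = -95/808, Gamma_tss = 0, Gamma_tst = 8/95, Gamma_ttt = 0
X = (15/8, -9/4), Y = (-2, 2) at the point

Answer: (nabla_X Y)^s = 4935/1616, (nabla_X Y)^t = 243/760


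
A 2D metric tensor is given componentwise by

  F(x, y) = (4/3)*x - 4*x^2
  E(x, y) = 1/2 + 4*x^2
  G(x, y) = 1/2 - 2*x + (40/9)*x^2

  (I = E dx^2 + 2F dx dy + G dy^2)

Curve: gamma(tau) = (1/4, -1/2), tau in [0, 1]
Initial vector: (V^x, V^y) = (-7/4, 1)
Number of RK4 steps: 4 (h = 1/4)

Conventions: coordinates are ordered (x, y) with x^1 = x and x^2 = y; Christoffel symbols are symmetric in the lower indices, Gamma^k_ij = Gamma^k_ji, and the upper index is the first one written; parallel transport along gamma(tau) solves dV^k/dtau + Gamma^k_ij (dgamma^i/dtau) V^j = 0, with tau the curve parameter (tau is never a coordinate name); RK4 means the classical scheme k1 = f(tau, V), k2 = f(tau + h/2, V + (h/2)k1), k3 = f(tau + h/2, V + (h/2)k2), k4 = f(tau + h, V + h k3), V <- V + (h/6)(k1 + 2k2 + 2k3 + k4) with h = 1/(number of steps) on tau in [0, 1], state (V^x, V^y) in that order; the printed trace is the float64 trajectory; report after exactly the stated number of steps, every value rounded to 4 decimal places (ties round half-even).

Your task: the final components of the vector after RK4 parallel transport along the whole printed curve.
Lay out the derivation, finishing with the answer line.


gamma'(tau) = (0, 0); f(tau, V)^k = -Gamma^k_ij(gamma(tau)) gamma'^i(tau) V^j; h = 1/4; intermediate values shown to 6 dp
curve data and Christoffel symbols at the stage parameters:
  tau = 0.000000: gamma = (0.250000, -0.500000), gamma' = (0.000000, 0.000000); Gamma_xxx = 1.655172, Gamma_xxy = -0.045977, Gamma_xyy = -0.153257, Gamma_yxx = -2.896552, Gamma_yxy = 0.413793, Gamma_yyy = 0.045977
  tau = 0.125000: gamma = (0.250000, -0.500000), gamma' = (0.000000, 0.000000); Gamma_xxx = 1.655172, Gamma_xxy = -0.045977, Gamma_xyy = -0.153257, Gamma_yxx = -2.896552, Gamma_yxy = 0.413793, Gamma_yyy = 0.045977
  tau = 0.250000: gamma = (0.250000, -0.500000), gamma' = (0.000000, 0.000000); Gamma_xxx = 1.655172, Gamma_xxy = -0.045977, Gamma_xyy = -0.153257, Gamma_yxx = -2.896552, Gamma_yxy = 0.413793, Gamma_yyy = 0.045977
  tau = 0.375000: gamma = (0.250000, -0.500000), gamma' = (0.000000, 0.000000); Gamma_xxx = 1.655172, Gamma_xxy = -0.045977, Gamma_xyy = -0.153257, Gamma_yxx = -2.896552, Gamma_yxy = 0.413793, Gamma_yyy = 0.045977
  tau = 0.500000: gamma = (0.250000, -0.500000), gamma' = (0.000000, 0.000000); Gamma_xxx = 1.655172, Gamma_xxy = -0.045977, Gamma_xyy = -0.153257, Gamma_yxx = -2.896552, Gamma_yxy = 0.413793, Gamma_yyy = 0.045977
  tau = 0.625000: gamma = (0.250000, -0.500000), gamma' = (0.000000, 0.000000); Gamma_xxx = 1.655172, Gamma_xxy = -0.045977, Gamma_xyy = -0.153257, Gamma_yxx = -2.896552, Gamma_yxy = 0.413793, Gamma_yyy = 0.045977
  tau = 0.750000: gamma = (0.250000, -0.500000), gamma' = (0.000000, 0.000000); Gamma_xxx = 1.655172, Gamma_xxy = -0.045977, Gamma_xyy = -0.153257, Gamma_yxx = -2.896552, Gamma_yxy = 0.413793, Gamma_yyy = 0.045977
  tau = 0.875000: gamma = (0.250000, -0.500000), gamma' = (0.000000, 0.000000); Gamma_xxx = 1.655172, Gamma_xxy = -0.045977, Gamma_xyy = -0.153257, Gamma_yxx = -2.896552, Gamma_yxy = 0.413793, Gamma_yyy = 0.045977
  tau = 1.000000: gamma = (0.250000, -0.500000), gamma' = (0.000000, 0.000000); Gamma_xxx = 1.655172, Gamma_xxy = -0.045977, Gamma_xyy = -0.153257, Gamma_yxx = -2.896552, Gamma_yxy = 0.413793, Gamma_yyy = 0.045977
step 0: V^x = -1.7500, V^y = 1.0000
step 1: k1 = (0.000000, 0.000000), k2 = (0.000000, 0.000000), k3 = (0.000000, 0.000000), k4 = (0.000000, 0.000000); V <- V + (h/6)(k1 + 2k2 + 2k3 + k4): V^x = -1.7500, V^y = 1.0000
step 2: k1 = (0.000000, 0.000000), k2 = (0.000000, 0.000000), k3 = (0.000000, 0.000000), k4 = (0.000000, 0.000000); V <- V + (h/6)(k1 + 2k2 + 2k3 + k4): V^x = -1.7500, V^y = 1.0000
step 3: k1 = (0.000000, 0.000000), k2 = (0.000000, 0.000000), k3 = (0.000000, 0.000000), k4 = (0.000000, 0.000000); V <- V + (h/6)(k1 + 2k2 + 2k3 + k4): V^x = -1.7500, V^y = 1.0000
step 4: k1 = (0.000000, 0.000000), k2 = (0.000000, 0.000000), k3 = (0.000000, 0.000000), k4 = (0.000000, 0.000000); V <- V + (h/6)(k1 + 2k2 + 2k3 + k4): V^x = -1.7500, V^y = 1.0000

Answer: V^x = -1.7500, V^y = 1.0000


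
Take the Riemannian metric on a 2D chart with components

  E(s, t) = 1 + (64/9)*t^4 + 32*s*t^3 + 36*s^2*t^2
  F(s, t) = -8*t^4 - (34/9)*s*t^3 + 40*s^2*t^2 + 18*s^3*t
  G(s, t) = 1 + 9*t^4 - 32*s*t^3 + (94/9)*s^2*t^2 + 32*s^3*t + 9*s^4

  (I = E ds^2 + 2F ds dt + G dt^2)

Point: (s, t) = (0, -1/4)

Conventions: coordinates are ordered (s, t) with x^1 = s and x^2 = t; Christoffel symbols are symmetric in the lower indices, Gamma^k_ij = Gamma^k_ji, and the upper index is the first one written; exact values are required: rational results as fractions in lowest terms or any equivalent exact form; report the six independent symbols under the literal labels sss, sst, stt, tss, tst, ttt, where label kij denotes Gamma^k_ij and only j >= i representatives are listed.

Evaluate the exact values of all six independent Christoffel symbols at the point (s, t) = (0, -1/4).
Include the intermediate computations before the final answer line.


E = 37/36, F = -1/32, G = 265/256 at the point
E_s = -1/2, E_t = -4/9, F_s = 17/288, F_t = 1/2, G_s = 1/2, G_t = -9/16
EG - F^2 = 2449/2304;  g^inv = (2304/2449) * [[265/256, 1/32], [1/32, 37/36]]
first-kind symbols [ij,l] = (1/2)(d_i g_jl + d_j g_il - d_l g_ij): [ss,s] = E_s/2 = -1/4, [ss,t] = F_s - E_t/2 = 9/32, [st,s] = E_t/2 = -2/9, [st,t] = G_s/2 = 1/4, [tt,s] = F_t - G_s/2 = 1/4, [tt,t] = G_t/2 = -9/32
Gamma^s_ij = (G*[ij,s] - F*[ij,t])/(EG - F^2), Gamma^t_ij = (E*[ij,t] - F*[ij,s])/(EG - F^2)

Answer: Gamma_sss = -576/2449, Gamma_sst = -512/2449, Gamma_stt = 576/2449, Gamma_tss = 648/2449, Gamma_tst = 576/2449, Gamma_ttt = -648/2449


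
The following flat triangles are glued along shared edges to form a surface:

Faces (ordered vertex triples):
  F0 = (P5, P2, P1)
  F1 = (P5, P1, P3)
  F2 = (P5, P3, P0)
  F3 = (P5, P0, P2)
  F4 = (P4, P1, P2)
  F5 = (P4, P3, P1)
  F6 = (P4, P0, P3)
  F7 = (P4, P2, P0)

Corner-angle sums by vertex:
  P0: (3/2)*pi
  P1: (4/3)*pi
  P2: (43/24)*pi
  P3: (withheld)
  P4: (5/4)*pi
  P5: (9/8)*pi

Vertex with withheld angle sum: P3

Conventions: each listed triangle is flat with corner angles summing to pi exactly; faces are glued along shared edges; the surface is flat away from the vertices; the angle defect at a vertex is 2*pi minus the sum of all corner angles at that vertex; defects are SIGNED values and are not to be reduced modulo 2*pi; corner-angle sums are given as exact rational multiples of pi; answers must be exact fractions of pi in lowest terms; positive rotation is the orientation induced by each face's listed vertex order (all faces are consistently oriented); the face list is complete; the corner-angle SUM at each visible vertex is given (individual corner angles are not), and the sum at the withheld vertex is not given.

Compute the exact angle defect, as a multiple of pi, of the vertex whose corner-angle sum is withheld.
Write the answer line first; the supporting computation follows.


Answer: defect(P3) = pi

V = 6, E = 12, F = 8; chi = V - E + F = 2
Gauss-Bonnet: total defect = 2*pi*chi = 4*pi; visible defects sum to 3*pi


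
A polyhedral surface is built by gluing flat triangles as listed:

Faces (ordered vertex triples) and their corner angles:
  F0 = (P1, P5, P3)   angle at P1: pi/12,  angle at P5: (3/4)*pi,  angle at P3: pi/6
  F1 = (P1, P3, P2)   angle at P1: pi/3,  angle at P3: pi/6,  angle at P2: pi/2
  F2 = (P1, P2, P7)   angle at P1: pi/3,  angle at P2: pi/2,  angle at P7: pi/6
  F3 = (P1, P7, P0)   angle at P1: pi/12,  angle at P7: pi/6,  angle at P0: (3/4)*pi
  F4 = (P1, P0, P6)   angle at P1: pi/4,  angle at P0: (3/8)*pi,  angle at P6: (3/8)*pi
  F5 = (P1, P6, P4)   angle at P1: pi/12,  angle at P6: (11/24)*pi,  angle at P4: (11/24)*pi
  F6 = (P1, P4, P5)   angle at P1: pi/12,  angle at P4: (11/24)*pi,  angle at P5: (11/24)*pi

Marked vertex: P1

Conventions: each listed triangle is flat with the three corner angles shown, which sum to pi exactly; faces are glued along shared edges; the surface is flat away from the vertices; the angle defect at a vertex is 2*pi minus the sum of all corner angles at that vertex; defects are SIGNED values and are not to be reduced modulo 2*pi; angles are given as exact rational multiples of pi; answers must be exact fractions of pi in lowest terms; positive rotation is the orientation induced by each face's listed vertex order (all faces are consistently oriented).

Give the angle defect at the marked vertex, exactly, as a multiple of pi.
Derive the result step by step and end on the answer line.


Sum of corner angles at P1: (5/4)*pi
defect = 2*pi - (5/4)*pi

Answer: defect(P1) = (3/4)*pi


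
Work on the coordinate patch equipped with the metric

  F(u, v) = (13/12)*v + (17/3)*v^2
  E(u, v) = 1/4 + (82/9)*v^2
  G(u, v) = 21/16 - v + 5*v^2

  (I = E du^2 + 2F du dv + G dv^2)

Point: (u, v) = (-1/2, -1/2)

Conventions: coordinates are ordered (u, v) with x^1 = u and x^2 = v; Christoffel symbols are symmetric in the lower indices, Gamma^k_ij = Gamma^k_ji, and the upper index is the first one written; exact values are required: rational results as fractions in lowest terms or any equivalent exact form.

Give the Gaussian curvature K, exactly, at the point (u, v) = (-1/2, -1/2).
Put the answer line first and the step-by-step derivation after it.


Answer: K = 96/287

E = 91/36, F = 7/8, G = 49/16, EG - F^2 = 2009/288 at the point
E_u = 0, E_v = -82/9, F_u = 0, F_v = -55/12, G_u = 0, G_v = -6
E_vv = 164/9, F_uv = 0, G_uu = 0
Evaluate Brioschi's two determinant matrices M1, M2 and divide by (EG - F^2)^2.
M1 = [[-E_vv/2 + F_uv - G_uu/2, E_u/2, F_u - E_v/2], [F_v - G_u/2, E, F], [G_v/2, F, G]] = [[-82/9, 0, 41/9], [-55/12, 91/36, 7/8], [-3, 7/8, 49/16]]; det M1 = -122549/2592
M2 = [[0, E_v/2, G_u/2], [E_v/2, E, F], [G_u/2, F, G]] = [[0, -41/9, 0], [-41/9, 91/36, 7/8], [0, 7/8, 49/16]]; det M2 = -82369/1296
det M1 - det M2 = 14063/864; K = 14063/864 / (2009/288)^2 = 96/287


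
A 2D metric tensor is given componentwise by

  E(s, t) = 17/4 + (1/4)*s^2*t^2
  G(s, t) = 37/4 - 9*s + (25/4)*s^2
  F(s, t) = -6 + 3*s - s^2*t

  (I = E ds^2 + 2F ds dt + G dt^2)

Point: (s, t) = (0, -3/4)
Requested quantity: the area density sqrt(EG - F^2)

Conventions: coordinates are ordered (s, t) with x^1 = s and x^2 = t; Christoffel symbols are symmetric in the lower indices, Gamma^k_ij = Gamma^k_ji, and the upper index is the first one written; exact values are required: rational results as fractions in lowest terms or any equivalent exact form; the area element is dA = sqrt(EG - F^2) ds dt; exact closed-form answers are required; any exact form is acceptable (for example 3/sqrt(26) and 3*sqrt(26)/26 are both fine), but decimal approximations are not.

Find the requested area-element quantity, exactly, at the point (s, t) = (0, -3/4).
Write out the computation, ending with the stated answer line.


E = 17/4, F = -6, G = 37/4; EG - F^2 = 53/16

Answer: sqrt(EG - F^2) = sqrt(53)/4


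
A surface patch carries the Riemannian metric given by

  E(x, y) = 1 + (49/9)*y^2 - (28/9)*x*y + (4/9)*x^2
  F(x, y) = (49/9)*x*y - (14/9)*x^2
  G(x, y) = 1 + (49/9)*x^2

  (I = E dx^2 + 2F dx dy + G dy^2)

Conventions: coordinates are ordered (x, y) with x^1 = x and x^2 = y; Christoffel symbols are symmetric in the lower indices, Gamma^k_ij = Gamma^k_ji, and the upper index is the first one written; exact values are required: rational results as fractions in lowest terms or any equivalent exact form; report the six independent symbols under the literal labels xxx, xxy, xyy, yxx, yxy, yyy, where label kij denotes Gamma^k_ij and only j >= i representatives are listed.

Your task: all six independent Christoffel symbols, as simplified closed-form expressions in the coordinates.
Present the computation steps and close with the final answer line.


E = 1 + (49/9)*y^2 - (28/9)*x*y + (4/9)*x^2; F = (49/9)*x*y - (14/9)*x^2; G = 1 + (49/9)*x^2
Gamma^k_ij = (1/2) g^{kl} (d_i g_jl + d_j g_il - d_l g_ij), with g^inv = (1/(EG-F^2)) [[G, -F], [-F, E]]
first partials: E_x = -(28/9)*y + (8/9)*x, E_y = (98/9)*y - (28/9)*x, F_x = (49/9)*y - (28/9)*x, F_y = (49/9)*x, G_x = (98/9)*x, G_y = 0
D = EG - F^2 = 1 + (49/9)*y^2 - (28/9)*x*y + (53/9)*x^2
expanded: Gamma^x_xx = (G E_x - 2F F_x + F E_y)/(2D), Gamma^x_xy = (G E_y - F G_x)/(2D), Gamma^x_yy = (2G F_y - G G_x - F G_y)/(2D), Gamma^y_xx = (2E F_x - E E_y - F E_x)/(2D), Gamma^y_xy = (E G_x - F E_y)/(2D), Gamma^y_yy = (E G_y - 2F F_y + F G_x)/(2D); substitute and cancel common factors

Answer: Gamma_xxx = (4*x - 14*y)/(53*x^2 - 28*x*y + 49*y^2 + 9), Gamma_xxy = (-14*x + 49*y)/(53*x^2 - 28*x*y + 49*y^2 + 9), Gamma_xyy = 0, Gamma_yxx = -14*x/(53*x^2 - 28*x*y + 49*y^2 + 9), Gamma_yxy = 49*x/(53*x^2 - 28*x*y + 49*y^2 + 9), Gamma_yyy = 0


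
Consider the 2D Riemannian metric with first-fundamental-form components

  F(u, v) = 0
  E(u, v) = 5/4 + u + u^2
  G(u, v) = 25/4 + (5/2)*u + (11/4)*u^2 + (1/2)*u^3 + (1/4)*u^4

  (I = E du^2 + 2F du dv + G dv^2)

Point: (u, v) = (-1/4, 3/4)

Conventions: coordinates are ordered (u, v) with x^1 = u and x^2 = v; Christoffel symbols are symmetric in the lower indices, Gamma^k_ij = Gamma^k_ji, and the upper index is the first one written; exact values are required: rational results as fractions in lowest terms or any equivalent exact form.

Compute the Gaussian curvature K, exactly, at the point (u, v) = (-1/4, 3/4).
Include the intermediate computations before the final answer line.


E = 17/16, F = 0, G = 5929/1024, EG - F^2 = 100793/16384 at the point
E_u = 1/2, E_v = 0, F_u = 0, F_v = 0, G_u = 77/64, G_v = 0
E_vv = 0, F_uv = 0, G_uu = 79/16
Brioschi: K = (det M1 - det M2) / (EG - F^2)^2 with the standard first/second-derivative matrices M1, M2.
M1 = [[-E_vv/2 + F_uv - G_uu/2, E_u/2, F_u - E_v/2], [F_v - G_u/2, E, F], [G_v/2, F, G]] = [[-79/32, 1/4, 0], [-77/128, 17/16, 0], [0, 0, 5929/1024]]; det M1 = -3753057/262144
M2 = [[0, E_v/2, G_u/2], [E_v/2, E, F], [G_u/2, F, G]] = [[0, 0, 77/128], [0, 17/16, 0], [77/128, 0, 5929/1024]]; det M2 = -100793/262144
det M1 - det M2 = -456533/32768; K = -456533/32768 / (100793/16384)^2 = -8192/22253

Answer: K = -8192/22253


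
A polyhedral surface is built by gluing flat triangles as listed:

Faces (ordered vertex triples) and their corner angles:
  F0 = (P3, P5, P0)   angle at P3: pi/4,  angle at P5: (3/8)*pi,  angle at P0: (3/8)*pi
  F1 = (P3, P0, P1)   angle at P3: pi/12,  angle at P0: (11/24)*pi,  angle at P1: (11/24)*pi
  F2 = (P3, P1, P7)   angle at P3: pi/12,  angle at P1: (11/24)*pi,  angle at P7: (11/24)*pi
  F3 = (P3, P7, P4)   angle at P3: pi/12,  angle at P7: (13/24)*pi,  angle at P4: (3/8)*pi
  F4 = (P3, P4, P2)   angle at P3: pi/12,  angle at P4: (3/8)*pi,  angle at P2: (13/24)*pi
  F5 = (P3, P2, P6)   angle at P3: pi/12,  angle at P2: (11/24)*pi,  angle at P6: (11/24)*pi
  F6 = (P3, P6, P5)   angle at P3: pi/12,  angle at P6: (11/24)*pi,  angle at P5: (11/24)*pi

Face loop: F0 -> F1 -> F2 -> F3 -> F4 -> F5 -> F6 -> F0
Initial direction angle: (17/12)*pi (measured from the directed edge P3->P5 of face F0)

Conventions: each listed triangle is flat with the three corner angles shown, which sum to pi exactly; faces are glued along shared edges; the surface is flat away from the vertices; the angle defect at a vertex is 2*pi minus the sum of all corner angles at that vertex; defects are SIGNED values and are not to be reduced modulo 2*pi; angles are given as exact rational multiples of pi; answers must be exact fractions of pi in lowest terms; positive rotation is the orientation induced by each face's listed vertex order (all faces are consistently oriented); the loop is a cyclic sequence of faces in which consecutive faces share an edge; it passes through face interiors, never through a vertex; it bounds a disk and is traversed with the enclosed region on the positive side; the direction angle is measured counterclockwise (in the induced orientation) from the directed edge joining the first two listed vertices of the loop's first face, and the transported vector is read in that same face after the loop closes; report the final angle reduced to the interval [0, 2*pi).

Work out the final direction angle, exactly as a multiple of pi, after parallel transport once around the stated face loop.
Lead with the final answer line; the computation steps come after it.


Answer: final direction angle = (2/3)*pi

enclosed vertex P3: corner angles sum to (3/4)*pi, defect = 2*pi - (3/4)*pi = (5/4)*pi
holonomy = initial angle + sum of enclosed defects (mod 2*pi), positive in the induced orientation
final angle = (17/12)*pi + (5/4)*pi = (2/3)*pi (mod 2*pi)


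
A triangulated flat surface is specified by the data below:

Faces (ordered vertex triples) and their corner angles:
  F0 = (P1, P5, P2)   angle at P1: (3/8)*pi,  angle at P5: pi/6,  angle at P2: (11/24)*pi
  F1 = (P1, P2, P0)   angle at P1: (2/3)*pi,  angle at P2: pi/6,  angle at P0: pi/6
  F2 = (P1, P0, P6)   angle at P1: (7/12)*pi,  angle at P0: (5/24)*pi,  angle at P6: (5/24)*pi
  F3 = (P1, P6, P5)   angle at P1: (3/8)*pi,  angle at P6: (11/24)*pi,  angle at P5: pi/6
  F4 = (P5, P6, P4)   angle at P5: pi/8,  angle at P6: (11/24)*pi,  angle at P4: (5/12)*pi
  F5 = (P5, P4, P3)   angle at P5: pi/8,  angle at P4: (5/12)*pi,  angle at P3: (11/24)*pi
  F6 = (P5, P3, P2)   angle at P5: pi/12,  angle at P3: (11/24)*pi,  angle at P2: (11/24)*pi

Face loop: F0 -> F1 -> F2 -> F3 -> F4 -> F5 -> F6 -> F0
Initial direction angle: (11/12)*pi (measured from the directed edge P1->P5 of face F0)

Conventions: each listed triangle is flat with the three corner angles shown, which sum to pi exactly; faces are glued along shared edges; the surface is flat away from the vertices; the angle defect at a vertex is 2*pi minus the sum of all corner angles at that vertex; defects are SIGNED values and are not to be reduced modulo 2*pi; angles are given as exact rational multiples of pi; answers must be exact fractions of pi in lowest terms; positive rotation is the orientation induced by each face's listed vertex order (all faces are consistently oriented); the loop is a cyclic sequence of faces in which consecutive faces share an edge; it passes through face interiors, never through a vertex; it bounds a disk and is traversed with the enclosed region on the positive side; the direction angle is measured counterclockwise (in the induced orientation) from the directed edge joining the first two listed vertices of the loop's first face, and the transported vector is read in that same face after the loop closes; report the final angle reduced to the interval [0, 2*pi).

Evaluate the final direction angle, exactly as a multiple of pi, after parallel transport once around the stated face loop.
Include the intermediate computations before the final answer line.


enclosed vertex P1: corner angles sum to 2*pi, defect = 2*pi - 2*pi = 0
enclosed vertex P5: corner angles sum to (2/3)*pi, defect = 2*pi - (2/3)*pi = (4/3)*pi
summing the enclosed defects onto the initial angle, mod 2*pi in the induced orientation:
final angle = (11/12)*pi + (4/3)*pi = pi/4 (mod 2*pi)

Answer: final direction angle = pi/4
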